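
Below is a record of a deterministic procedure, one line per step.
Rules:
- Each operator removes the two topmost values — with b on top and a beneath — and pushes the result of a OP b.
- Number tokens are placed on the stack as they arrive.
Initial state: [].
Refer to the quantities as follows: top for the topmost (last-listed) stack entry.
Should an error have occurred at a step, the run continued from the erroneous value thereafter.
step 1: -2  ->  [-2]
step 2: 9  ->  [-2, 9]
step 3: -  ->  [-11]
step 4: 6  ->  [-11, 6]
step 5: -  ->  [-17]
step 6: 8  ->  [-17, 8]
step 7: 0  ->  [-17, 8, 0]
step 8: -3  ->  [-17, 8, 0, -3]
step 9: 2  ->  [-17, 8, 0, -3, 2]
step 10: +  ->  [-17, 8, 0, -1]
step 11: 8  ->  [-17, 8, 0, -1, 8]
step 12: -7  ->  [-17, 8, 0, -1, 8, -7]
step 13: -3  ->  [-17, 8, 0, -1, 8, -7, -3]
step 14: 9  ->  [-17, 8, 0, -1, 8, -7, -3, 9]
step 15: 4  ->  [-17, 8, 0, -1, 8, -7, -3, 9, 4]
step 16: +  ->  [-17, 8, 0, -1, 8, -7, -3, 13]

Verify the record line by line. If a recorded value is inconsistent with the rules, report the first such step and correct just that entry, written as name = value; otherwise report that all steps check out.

Step 1: push -2: top = -2 — matches.
Step 2: push 9: top = 9 — in agreement.
Step 3: -2 - 9 = -11 — exactly as logged.
Step 4: push 6: top = 6 — consistent with the record.
Step 5: -11 - 6 = -17 — consistent with the record.
Step 6: push 8: top = 8 — same as recorded.
Step 7: push 0: top = 0 — in agreement.
Step 8: push -3: top = -3 — in agreement.
Step 9: push 2: top = 2 — agrees with the record.
Step 10: -3 + 2 = -1 — confirmed correct.
Step 11: push 8: top = 8 — same as recorded.
Step 12: push -7: top = -7 — exactly as logged.
Step 13: push -3: top = -3 — confirmed correct.
Step 14: push 9: top = 9 — consistent with the record.
Step 15: push 4: top = 4 — matches.
Step 16: 9 + 4 = 13 — confirmed correct.
Every step is consistent.

no error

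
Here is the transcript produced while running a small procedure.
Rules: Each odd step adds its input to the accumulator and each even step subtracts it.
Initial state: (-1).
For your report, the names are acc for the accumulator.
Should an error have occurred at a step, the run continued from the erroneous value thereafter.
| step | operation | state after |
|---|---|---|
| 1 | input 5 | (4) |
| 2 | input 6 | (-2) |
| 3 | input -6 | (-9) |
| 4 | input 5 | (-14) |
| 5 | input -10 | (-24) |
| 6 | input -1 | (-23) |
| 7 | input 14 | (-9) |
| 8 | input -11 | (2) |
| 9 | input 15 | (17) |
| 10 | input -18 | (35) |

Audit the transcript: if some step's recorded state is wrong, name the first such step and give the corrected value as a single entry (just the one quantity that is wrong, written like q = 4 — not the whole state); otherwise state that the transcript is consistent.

step 3, acc = -8

Step 1: acc = -1 + 5 = 4 — matches.
Step 2: acc = 4 - 6 = -2 — matches.
Step 3: acc = -2 + -6 = -8 — the transcript has a different value.
That makes step 3 the first incorrect line — acc = -8 is what it should show.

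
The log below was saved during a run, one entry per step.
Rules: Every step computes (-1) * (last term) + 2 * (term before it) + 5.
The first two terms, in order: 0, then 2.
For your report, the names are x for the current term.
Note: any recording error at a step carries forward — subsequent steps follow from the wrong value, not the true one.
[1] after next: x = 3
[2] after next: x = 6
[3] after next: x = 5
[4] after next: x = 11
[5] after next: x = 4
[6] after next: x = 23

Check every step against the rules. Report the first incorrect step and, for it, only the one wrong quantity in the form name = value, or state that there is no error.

step 4, x = 12

Recomputing the run from the initial state:
step 1: x = 3
step 2: x = 6
step 3: x = 5
step 4: x = 12
step 5: x = 3
step 6: x = 26
The first disagreement with the log is at step 4, where the value should be x = 12.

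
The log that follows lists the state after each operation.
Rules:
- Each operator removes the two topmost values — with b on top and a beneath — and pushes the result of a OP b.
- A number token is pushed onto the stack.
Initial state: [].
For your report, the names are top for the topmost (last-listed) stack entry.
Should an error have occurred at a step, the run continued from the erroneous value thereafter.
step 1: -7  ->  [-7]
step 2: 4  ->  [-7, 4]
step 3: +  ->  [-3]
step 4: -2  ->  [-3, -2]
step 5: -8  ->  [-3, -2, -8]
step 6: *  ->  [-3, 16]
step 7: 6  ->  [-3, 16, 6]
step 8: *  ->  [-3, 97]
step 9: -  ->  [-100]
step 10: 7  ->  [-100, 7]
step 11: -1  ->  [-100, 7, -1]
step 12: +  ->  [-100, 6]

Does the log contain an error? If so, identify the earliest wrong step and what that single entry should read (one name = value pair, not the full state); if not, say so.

Recomputing the run from the initial state:
step 1: [-7]
step 2: [-7, 4]
step 3: [-3]
step 4: [-3, -2]
step 5: [-3, -2, -8]
step 6: [-3, 16]
step 7: [-3, 16, 6]
step 8: [-3, 96]
step 9: [-99]
step 10: [-99, 7]
step 11: [-99, 7, -1]
step 12: [-99, 6]
The first disagreement with the log is at step 8, where the value should be top = 96.

step 8, top = 96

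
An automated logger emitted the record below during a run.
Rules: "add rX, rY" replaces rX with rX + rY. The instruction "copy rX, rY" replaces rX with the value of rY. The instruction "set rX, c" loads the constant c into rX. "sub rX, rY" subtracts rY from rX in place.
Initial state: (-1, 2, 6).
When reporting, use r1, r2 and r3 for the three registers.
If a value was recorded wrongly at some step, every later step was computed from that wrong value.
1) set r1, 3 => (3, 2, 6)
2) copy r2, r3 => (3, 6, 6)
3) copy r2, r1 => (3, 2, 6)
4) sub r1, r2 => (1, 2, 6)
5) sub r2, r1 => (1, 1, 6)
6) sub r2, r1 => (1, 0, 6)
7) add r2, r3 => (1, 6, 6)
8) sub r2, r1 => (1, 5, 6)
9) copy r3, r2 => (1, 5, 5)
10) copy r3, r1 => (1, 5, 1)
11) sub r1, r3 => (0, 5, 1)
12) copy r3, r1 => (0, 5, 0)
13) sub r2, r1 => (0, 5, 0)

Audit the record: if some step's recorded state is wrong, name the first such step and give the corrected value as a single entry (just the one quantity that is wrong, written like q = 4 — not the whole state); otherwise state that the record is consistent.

step 3, r2 = 3

step 1: r1 = 3 -> same as recorded
step 2: r2 = 6 -> verified
step 3: r2 = 3 -> the record disagrees here
The earliest wrong entry is at step 3: it should read r2 = 3.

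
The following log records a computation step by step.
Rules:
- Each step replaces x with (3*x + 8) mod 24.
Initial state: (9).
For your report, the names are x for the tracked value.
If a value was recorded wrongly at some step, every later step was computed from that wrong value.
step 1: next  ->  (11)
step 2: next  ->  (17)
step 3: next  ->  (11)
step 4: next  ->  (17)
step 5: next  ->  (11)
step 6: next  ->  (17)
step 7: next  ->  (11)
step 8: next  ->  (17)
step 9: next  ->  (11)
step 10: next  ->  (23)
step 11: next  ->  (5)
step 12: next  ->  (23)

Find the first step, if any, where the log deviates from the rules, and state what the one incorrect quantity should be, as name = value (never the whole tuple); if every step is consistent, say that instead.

step 10, x = 17

step 1: x = (3*9 + 8) mod 24 = 11 -> exactly as logged
step 2: x = (3*11 + 8) mod 24 = 17 -> consistent with the log
step 3: x = (3*17 + 8) mod 24 = 11 -> exactly as logged
step 4: x = (3*11 + 8) mod 24 = 17 -> no discrepancy
step 5: x = (3*17 + 8) mod 24 = 11 -> agrees with the log
step 6: x = (3*11 + 8) mod 24 = 17 -> in agreement
step 7: x = (3*17 + 8) mod 24 = 11 -> same as recorded
step 8: x = (3*11 + 8) mod 24 = 17 -> verified
step 9: x = (3*17 + 8) mod 24 = 11 -> verified
step 10: x = (3*11 + 8) mod 24 = 17 -> first mismatch against the log
First deviation found at step 10; the corrected entry is x = 17.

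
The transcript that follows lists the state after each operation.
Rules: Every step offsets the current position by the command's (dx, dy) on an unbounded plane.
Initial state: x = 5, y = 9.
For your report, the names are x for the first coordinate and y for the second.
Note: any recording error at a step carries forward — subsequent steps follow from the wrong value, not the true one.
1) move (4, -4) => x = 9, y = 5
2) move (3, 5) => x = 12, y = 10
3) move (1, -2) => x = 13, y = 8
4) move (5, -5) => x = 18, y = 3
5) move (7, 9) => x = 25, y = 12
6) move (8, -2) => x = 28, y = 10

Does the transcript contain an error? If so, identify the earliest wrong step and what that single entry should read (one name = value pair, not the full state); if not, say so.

step 6, x = 33

Step 1: x = 5 + (4) = 9, y = 9 + (-4) = 5 — agrees with the transcript.
Step 2: x = 9 + (3) = 12, y = 5 + (5) = 10 — same as recorded.
Step 3: x = 12 + (1) = 13, y = 10 + (-2) = 8 — in agreement.
Step 4: x = 13 + (5) = 18, y = 8 + (-5) = 3 — agrees with the transcript.
Step 5: x = 18 + (7) = 25, y = 3 + (9) = 12 — no discrepancy.
Step 6: x = 25 + (8) = 33, y = 12 + (-2) = 10 — the transcript disagrees here.
Step 6 is the first one off; corrected, x = 33.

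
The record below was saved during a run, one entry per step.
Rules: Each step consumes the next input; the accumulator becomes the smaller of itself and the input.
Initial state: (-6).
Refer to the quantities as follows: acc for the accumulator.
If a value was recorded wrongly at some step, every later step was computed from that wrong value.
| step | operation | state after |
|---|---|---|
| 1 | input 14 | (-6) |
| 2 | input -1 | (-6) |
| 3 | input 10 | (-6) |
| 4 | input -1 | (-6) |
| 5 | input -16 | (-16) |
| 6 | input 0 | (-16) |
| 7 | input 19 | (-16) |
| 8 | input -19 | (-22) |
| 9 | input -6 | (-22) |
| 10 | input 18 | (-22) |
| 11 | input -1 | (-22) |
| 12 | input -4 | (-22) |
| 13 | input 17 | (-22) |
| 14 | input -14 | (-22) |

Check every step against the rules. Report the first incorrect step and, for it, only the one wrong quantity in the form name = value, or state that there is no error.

step 1: acc = min(-6, 14) = -6 -> consistent with the record
step 2: acc = min(-6, -1) = -6 -> consistent with the record
step 3: acc = min(-6, 10) = -6 -> checks out
step 4: acc = min(-6, -1) = -6 -> agrees with the record
step 5: acc = min(-6, -16) = -16 -> verified
step 6: acc = min(-16, 0) = -16 -> confirmed correct
step 7: acc = min(-16, 19) = -16 -> confirmed correct
step 8: acc = min(-16, -19) = -19 -> this is not what the record shows
The earliest wrong entry is at step 8: it should read acc = -19.

step 8, acc = -19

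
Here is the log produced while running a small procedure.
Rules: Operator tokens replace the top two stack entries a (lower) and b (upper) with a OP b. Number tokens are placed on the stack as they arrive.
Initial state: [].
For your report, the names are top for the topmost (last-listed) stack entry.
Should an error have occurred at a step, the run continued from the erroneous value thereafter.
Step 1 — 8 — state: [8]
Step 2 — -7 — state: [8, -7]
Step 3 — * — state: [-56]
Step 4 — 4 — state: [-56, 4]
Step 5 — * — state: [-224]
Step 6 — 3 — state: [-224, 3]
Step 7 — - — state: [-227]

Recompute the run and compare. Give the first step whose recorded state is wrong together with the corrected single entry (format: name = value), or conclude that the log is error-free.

no error

Step 1: push 8: top = 8 — verified.
Step 2: push -7: top = -7 — matches.
Step 3: 8 * -7 = -56 — in agreement.
Step 4: push 4: top = 4 — verified.
Step 5: -56 * 4 = -224 — no discrepancy.
Step 6: push 3: top = 3 — confirmed correct.
Step 7: -224 - 3 = -227 — agrees with the log.
The recomputation confirms every line.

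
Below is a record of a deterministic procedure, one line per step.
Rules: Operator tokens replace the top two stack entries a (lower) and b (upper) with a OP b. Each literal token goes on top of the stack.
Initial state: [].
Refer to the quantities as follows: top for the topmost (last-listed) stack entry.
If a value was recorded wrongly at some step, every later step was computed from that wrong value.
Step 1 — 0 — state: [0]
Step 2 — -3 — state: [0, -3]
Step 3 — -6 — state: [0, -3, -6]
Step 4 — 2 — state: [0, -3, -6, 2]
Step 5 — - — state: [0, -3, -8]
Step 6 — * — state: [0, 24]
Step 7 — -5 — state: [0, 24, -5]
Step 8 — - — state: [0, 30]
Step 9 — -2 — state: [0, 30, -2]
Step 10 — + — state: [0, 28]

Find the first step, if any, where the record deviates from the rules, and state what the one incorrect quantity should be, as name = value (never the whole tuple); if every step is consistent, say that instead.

step 8, top = 29

Recomputing the run from the initial state:
step 1: [0]
step 2: [0, -3]
step 3: [0, -3, -6]
step 4: [0, -3, -6, 2]
step 5: [0, -3, -8]
step 6: [0, 24]
step 7: [0, 24, -5]
step 8: [0, 29]
step 9: [0, 29, -2]
step 10: [0, 27]
The first disagreement with the record is at step 8, where the value should be top = 29.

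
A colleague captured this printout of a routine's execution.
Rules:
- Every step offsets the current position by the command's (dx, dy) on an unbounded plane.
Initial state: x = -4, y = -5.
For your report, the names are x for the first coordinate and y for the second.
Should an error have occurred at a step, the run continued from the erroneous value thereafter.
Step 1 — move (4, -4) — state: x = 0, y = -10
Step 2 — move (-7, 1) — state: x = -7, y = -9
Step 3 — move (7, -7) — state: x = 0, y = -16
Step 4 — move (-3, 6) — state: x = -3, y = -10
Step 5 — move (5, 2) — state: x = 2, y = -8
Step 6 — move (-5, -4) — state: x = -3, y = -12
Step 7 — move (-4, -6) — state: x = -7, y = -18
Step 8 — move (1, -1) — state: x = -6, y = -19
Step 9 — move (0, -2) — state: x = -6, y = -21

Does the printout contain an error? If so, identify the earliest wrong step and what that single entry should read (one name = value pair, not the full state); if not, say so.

step 1, y = -9

Recomputing the run from the initial state:
step 1: x = 0, y = -9
step 2: x = -7, y = -8
step 3: x = 0, y = -15
step 4: x = -3, y = -9
step 5: x = 2, y = -7
step 6: x = -3, y = -11
step 7: x = -7, y = -17
step 8: x = -6, y = -18
step 9: x = -6, y = -20
The first disagreement with the printout is at step 1, where the value should be y = -9.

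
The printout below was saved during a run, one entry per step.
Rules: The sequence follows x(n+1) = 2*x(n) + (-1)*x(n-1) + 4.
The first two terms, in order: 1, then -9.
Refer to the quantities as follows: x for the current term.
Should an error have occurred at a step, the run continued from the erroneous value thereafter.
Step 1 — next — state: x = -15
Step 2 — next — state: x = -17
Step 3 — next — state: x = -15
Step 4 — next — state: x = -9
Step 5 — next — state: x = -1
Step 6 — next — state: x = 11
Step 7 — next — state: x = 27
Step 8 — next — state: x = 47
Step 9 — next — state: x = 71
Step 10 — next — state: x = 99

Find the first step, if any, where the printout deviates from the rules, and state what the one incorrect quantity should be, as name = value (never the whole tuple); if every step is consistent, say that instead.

Recomputing the run from the initial state:
step 1: x = -15
step 2: x = -17
step 3: x = -15
step 4: x = -9
step 5: x = 1
step 6: x = 15
step 7: x = 33
step 8: x = 55
step 9: x = 81
step 10: x = 111
The first disagreement with the printout is at step 5, where the value should be x = 1.

step 5, x = 1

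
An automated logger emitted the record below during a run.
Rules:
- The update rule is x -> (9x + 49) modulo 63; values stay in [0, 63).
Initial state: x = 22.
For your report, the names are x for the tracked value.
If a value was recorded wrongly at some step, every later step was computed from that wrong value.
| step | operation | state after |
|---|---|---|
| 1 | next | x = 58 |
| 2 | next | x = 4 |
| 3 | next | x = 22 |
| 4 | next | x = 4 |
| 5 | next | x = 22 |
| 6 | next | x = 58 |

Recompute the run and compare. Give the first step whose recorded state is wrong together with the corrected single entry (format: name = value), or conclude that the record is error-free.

Recomputing the run from the initial state:
step 1: x = 58
step 2: x = 4
step 3: x = 22
step 4: x = 58
step 5: x = 4
step 6: x = 22
The first disagreement with the record is at step 4, where the value should be x = 58.

step 4, x = 58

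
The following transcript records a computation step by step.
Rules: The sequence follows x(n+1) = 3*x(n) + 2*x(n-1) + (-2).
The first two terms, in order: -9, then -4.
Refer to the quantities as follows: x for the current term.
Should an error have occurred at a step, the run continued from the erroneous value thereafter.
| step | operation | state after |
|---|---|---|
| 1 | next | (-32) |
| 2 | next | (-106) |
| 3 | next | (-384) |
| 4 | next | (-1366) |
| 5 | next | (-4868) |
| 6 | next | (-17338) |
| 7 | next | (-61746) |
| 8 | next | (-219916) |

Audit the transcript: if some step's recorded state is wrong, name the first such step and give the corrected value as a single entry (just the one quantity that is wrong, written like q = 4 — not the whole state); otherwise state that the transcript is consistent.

1. x = 3*(-4) + (2)*(-9) + (-2) = -32 (checks out)
2. x = 3*(-32) + (2)*(-4) + (-2) = -106 (matches)
3. x = 3*(-106) + (2)*(-32) + (-2) = -384 (in agreement)
4. x = 3*(-384) + (2)*(-106) + (-2) = -1366 (verified)
5. x = 3*(-1366) + (2)*(-384) + (-2) = -4868 (in agreement)
6. x = 3*(-4868) + (2)*(-1366) + (-2) = -17338 (checks out)
7. x = 3*(-17338) + (2)*(-4868) + (-2) = -61752 (not what was recorded)
Step 7 is the first one off; corrected, x = -61752.

step 7, x = -61752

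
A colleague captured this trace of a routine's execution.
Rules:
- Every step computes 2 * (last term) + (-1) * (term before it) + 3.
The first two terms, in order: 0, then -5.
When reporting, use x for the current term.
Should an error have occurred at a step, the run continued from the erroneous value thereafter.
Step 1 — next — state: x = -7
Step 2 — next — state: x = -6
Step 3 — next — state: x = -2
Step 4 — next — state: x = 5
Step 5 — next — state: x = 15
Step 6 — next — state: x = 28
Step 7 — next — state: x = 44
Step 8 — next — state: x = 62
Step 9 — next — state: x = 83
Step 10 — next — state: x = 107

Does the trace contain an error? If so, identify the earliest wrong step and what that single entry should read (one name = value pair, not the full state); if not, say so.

step 1: x = 2*(-5) + (-1)*(0) + (3) = -7 -> verified
step 2: x = 2*(-7) + (-1)*(-5) + (3) = -6 -> checks out
step 3: x = 2*(-6) + (-1)*(-7) + (3) = -2 -> consistent with the trace
step 4: x = 2*(-2) + (-1)*(-6) + (3) = 5 -> in agreement
step 5: x = 2*(5) + (-1)*(-2) + (3) = 15 -> matches
step 6: x = 2*(15) + (-1)*(5) + (3) = 28 -> no discrepancy
step 7: x = 2*(28) + (-1)*(15) + (3) = 44 -> same as recorded
step 8: x = 2*(44) + (-1)*(28) + (3) = 63 -> the recorded entry deviates here
Conclusion: step 8 carries the first error; the entry should be x = 63.

step 8, x = 63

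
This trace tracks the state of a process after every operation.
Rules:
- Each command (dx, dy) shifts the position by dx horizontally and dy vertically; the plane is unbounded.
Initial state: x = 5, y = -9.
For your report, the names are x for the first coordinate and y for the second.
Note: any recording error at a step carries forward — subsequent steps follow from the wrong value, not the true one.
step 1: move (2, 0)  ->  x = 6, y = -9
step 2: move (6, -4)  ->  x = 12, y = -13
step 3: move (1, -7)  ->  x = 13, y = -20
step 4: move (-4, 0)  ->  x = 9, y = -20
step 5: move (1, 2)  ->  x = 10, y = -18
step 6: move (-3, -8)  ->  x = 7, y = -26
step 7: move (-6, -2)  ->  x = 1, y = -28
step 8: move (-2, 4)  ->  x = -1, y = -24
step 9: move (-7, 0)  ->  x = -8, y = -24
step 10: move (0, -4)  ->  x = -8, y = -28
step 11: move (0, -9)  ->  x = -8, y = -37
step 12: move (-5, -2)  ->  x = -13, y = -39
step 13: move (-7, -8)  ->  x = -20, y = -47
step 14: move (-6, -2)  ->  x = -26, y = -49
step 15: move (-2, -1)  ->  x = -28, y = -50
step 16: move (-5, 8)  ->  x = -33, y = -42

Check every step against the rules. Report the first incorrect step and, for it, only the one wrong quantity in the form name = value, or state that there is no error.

step 1, x = 7

Recomputing the run from the initial state:
step 1: x = 7, y = -9
step 2: x = 13, y = -13
step 3: x = 14, y = -20
step 4: x = 10, y = -20
step 5: x = 11, y = -18
step 6: x = 8, y = -26
step 7: x = 2, y = -28
step 8: x = 0, y = -24
step 9: x = -7, y = -24
step 10: x = -7, y = -28
step 11: x = -7, y = -37
step 12: x = -12, y = -39
step 13: x = -19, y = -47
step 14: x = -25, y = -49
step 15: x = -27, y = -50
step 16: x = -32, y = -42
The first disagreement with the trace is at step 1, where the value should be x = 7.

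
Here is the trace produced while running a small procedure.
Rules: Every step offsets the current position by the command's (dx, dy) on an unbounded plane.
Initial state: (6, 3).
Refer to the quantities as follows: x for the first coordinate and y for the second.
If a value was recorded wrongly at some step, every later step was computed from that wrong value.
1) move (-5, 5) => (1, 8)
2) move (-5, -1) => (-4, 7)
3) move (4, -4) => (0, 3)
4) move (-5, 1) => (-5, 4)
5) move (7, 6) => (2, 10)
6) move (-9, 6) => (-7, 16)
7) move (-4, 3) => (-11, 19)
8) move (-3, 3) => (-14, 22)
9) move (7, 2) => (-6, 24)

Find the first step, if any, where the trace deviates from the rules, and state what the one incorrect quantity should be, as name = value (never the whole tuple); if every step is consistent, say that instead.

Recomputing the run from the initial state:
step 1: x = 1, y = 8
step 2: x = -4, y = 7
step 3: x = 0, y = 3
step 4: x = -5, y = 4
step 5: x = 2, y = 10
step 6: x = -7, y = 16
step 7: x = -11, y = 19
step 8: x = -14, y = 22
step 9: x = -7, y = 24
The first disagreement with the trace is at step 9, where the value should be x = -7.

step 9, x = -7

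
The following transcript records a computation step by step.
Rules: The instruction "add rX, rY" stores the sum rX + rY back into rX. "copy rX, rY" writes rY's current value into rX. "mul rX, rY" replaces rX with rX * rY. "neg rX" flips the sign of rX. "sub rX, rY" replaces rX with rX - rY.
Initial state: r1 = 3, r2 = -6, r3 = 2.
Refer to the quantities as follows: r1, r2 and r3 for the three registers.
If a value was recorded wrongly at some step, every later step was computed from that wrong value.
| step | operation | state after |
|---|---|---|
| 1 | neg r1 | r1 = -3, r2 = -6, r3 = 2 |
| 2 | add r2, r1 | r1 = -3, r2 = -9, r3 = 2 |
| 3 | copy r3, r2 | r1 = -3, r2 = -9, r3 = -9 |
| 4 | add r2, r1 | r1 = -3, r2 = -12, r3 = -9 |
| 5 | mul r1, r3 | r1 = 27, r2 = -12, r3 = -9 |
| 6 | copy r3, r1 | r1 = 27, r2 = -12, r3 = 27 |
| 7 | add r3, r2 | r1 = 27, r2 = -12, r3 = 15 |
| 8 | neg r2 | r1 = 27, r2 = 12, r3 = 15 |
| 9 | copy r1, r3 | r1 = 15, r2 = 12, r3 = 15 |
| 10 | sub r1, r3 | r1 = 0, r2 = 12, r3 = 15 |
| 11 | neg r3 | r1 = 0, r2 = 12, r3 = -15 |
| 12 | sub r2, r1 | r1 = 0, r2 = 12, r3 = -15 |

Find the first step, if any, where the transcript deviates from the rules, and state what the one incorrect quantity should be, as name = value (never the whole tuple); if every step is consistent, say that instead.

no error

1. r1 = -(3) = -3 (matches)
2. r2 = -6 + -3 = -9 (no discrepancy)
3. r3 = -9 (confirmed correct)
4. r2 = -9 + -3 = -12 (agrees with the transcript)
5. r1 = -3 * -9 = 27 (verified)
6. r3 = 27 (verified)
7. r3 = 27 + -12 = 15 (verified)
8. r2 = -(-12) = 12 (matches)
9. r1 = 15 (agrees with the transcript)
10. r1 = 15 - 15 = 0 (exactly as logged)
11. r3 = -(15) = -15 (verified)
12. r2 = 12 - 0 = 12 (in agreement)
All entries verified; no error found.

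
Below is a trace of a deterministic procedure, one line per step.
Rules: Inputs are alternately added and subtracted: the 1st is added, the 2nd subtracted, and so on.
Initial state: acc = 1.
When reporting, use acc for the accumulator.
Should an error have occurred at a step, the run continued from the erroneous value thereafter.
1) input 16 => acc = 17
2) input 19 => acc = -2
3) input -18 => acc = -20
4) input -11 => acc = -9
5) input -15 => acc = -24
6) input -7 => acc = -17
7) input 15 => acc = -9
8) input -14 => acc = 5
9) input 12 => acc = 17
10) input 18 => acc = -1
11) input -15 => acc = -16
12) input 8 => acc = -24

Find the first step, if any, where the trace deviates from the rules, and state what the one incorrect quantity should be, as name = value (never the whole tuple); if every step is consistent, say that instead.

step 7, acc = -2

step 1: acc = 1 + 16 = 17 -> same as recorded
step 2: acc = 17 - 19 = -2 -> consistent with the trace
step 3: acc = -2 + -18 = -20 -> no discrepancy
step 4: acc = -20 - -11 = -9 -> confirmed correct
step 5: acc = -9 + -15 = -24 -> confirmed correct
step 6: acc = -24 - -7 = -17 -> in agreement
step 7: acc = -17 + 15 = -2 -> this is not what the trace shows
Conclusion: step 7 carries the first error; the entry should be acc = -2.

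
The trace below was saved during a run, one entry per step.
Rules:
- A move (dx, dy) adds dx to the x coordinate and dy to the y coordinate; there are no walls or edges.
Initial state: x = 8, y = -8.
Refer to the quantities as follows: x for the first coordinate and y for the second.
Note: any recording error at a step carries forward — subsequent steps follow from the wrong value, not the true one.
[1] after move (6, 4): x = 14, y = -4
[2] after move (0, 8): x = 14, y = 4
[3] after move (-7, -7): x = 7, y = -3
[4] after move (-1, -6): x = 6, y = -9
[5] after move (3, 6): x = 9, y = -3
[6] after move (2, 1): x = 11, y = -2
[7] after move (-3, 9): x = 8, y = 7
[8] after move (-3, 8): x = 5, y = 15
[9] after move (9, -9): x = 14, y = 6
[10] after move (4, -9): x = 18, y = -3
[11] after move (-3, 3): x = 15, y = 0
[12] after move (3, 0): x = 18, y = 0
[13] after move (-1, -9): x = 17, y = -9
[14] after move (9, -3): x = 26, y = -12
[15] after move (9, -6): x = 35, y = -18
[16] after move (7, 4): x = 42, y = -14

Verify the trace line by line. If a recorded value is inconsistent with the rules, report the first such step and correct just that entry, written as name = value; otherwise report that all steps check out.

no error

step 1: x = 8 + (6) = 14, y = -8 + (4) = -4 -> same as recorded
step 2: x = 14 + (0) = 14, y = -4 + (8) = 4 -> exactly as logged
step 3: x = 14 + (-7) = 7, y = 4 + (-7) = -3 -> exactly as logged
step 4: x = 7 + (-1) = 6, y = -3 + (-6) = -9 -> matches
step 5: x = 6 + (3) = 9, y = -9 + (6) = -3 -> in agreement
step 6: x = 9 + (2) = 11, y = -3 + (1) = -2 -> checks out
step 7: x = 11 + (-3) = 8, y = -2 + (9) = 7 -> matches
step 8: x = 8 + (-3) = 5, y = 7 + (8) = 15 -> in agreement
step 9: x = 5 + (9) = 14, y = 15 + (-9) = 6 -> verified
step 10: x = 14 + (4) = 18, y = 6 + (-9) = -3 -> verified
step 11: x = 18 + (-3) = 15, y = -3 + (3) = 0 -> matches
step 12: x = 15 + (3) = 18, y = 0 + (0) = 0 -> no discrepancy
step 13: x = 18 + (-1) = 17, y = 0 + (-9) = -9 -> confirmed correct
step 14: x = 17 + (9) = 26, y = -9 + (-3) = -12 -> consistent with the trace
step 15: x = 26 + (9) = 35, y = -12 + (-6) = -18 -> exactly as logged
step 16: x = 35 + (7) = 42, y = -18 + (4) = -14 -> matches
The recomputation confirms every line.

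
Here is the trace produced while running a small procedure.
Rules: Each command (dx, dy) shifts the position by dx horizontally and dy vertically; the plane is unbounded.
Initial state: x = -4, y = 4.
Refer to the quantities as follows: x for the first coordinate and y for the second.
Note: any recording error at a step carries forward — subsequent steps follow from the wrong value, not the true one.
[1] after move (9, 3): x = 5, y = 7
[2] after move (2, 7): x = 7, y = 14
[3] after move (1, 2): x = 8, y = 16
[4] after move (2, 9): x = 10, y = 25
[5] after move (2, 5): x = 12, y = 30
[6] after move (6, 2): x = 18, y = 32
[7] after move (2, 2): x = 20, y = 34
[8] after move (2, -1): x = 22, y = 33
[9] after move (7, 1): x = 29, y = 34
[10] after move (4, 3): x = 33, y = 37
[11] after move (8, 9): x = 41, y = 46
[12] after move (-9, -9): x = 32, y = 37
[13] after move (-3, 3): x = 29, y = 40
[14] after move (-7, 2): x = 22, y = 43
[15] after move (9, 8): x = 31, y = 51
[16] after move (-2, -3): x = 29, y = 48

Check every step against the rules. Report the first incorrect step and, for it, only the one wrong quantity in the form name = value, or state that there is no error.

step 14, y = 42

Step 1: x = -4 + (9) = 5, y = 4 + (3) = 7 — verified.
Step 2: x = 5 + (2) = 7, y = 7 + (7) = 14 — verified.
Step 3: x = 7 + (1) = 8, y = 14 + (2) = 16 — exactly as logged.
Step 4: x = 8 + (2) = 10, y = 16 + (9) = 25 — verified.
Step 5: x = 10 + (2) = 12, y = 25 + (5) = 30 — exactly as logged.
Step 6: x = 12 + (6) = 18, y = 30 + (2) = 32 — in agreement.
Step 7: x = 18 + (2) = 20, y = 32 + (2) = 34 — agrees with the trace.
Step 8: x = 20 + (2) = 22, y = 34 + (-1) = 33 — consistent with the trace.
Step 9: x = 22 + (7) = 29, y = 33 + (1) = 34 — exactly as logged.
Step 10: x = 29 + (4) = 33, y = 34 + (3) = 37 — confirmed correct.
Step 11: x = 33 + (8) = 41, y = 37 + (9) = 46 — exactly as logged.
Step 12: x = 41 + (-9) = 32, y = 46 + (-9) = 37 — confirmed correct.
Step 13: x = 32 + (-3) = 29, y = 37 + (3) = 40 — confirmed correct.
Step 14: x = 29 + (-7) = 22, y = 40 + (2) = 42 — the recorded entry deviates here.
So the first discrepancy is step 14, where the right value is y = 42.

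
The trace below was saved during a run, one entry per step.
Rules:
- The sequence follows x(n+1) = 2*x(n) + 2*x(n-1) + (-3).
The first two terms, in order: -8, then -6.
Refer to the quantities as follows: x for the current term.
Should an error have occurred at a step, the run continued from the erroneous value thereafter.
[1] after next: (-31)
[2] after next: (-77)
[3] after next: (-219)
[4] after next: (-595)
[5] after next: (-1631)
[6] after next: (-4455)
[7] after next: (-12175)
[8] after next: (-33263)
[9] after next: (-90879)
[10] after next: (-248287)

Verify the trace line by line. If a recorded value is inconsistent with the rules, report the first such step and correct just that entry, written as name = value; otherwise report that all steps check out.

1. x = 2*(-6) + (2)*(-8) + (-3) = -31 (checks out)
2. x = 2*(-31) + (2)*(-6) + (-3) = -77 (exactly as logged)
3. x = 2*(-77) + (2)*(-31) + (-3) = -219 (exactly as logged)
4. x = 2*(-219) + (2)*(-77) + (-3) = -595 (no discrepancy)
5. x = 2*(-595) + (2)*(-219) + (-3) = -1631 (confirmed correct)
6. x = 2*(-1631) + (2)*(-595) + (-3) = -4455 (in agreement)
7. x = 2*(-4455) + (2)*(-1631) + (-3) = -12175 (same as recorded)
8. x = 2*(-12175) + (2)*(-4455) + (-3) = -33263 (consistent with the trace)
9. x = 2*(-33263) + (2)*(-12175) + (-3) = -90879 (consistent with the trace)
10. x = 2*(-90879) + (2)*(-33263) + (-3) = -248287 (matches)
No step deviates from the rules.

no error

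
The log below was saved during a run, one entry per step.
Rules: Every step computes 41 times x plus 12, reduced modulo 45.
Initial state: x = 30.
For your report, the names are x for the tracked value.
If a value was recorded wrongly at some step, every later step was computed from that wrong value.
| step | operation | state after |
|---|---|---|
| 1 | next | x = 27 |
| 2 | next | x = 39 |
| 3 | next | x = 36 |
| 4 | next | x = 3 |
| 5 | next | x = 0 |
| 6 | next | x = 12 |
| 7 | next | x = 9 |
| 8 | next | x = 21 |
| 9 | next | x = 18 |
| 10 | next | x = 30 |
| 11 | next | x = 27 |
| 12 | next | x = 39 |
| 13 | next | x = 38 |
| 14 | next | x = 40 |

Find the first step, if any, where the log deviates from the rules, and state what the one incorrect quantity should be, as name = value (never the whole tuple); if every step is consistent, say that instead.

step 13, x = 36

Recomputing the run from the initial state:
step 1: x = 27
step 2: x = 39
step 3: x = 36
step 4: x = 3
step 5: x = 0
step 6: x = 12
step 7: x = 9
step 8: x = 21
step 9: x = 18
step 10: x = 30
step 11: x = 27
step 12: x = 39
step 13: x = 36
step 14: x = 3
The first disagreement with the log is at step 13, where the value should be x = 36.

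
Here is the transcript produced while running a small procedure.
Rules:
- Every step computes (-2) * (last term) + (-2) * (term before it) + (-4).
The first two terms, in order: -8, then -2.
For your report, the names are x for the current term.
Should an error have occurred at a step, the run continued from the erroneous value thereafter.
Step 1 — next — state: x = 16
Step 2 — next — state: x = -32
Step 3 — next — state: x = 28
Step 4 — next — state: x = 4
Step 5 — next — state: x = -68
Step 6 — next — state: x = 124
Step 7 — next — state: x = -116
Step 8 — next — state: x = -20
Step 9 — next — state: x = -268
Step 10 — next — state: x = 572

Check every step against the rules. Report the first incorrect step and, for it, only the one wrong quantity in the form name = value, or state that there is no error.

step 9, x = 268

Recomputing the run from the initial state:
step 1: x = 16
step 2: x = -32
step 3: x = 28
step 4: x = 4
step 5: x = -68
step 6: x = 124
step 7: x = -116
step 8: x = -20
step 9: x = 268
step 10: x = -500
The first disagreement with the transcript is at step 9, where the value should be x = 268.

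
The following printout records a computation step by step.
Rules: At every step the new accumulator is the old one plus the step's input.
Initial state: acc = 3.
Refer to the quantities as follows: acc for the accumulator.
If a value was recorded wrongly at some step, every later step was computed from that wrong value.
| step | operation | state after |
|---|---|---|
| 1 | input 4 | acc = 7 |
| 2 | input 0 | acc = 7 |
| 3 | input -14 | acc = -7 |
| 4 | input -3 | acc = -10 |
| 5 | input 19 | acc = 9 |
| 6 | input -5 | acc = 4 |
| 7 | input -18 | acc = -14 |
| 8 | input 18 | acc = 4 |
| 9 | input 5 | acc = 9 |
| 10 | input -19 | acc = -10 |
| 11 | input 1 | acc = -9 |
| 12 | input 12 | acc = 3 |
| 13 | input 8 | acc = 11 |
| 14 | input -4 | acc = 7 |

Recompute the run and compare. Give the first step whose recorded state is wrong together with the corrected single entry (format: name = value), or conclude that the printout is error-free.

no error

Step 1: acc = 3 + 4 = 7 — confirmed correct.
Step 2: acc = 7 + 0 = 7 — in agreement.
Step 3: acc = 7 + -14 = -7 — checks out.
Step 4: acc = -7 + -3 = -10 — consistent with the printout.
Step 5: acc = -10 + 19 = 9 — same as recorded.
Step 6: acc = 9 + -5 = 4 — matches.
Step 7: acc = 4 + -18 = -14 — confirmed correct.
Step 8: acc = -14 + 18 = 4 — in agreement.
Step 9: acc = 4 + 5 = 9 — no discrepancy.
Step 10: acc = 9 + -19 = -10 — exactly as logged.
Step 11: acc = -10 + 1 = -9 — same as recorded.
Step 12: acc = -9 + 12 = 3 — confirmed correct.
Step 13: acc = 3 + 8 = 11 — agrees with the printout.
Step 14: acc = 11 + -4 = 7 — matches.
The whole run recomputes cleanly — no discrepancies.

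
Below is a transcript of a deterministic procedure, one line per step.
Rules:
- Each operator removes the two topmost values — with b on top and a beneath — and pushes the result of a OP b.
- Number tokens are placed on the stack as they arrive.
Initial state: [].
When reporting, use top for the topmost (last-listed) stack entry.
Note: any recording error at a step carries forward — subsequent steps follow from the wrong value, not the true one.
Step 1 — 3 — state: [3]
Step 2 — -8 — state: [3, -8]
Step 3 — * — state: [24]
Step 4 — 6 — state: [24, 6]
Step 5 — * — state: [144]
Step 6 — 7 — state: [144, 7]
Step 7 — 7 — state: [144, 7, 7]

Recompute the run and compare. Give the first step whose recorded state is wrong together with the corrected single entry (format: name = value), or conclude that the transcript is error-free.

step 3, top = -24

Step 1: push 3: top = 3 — checks out.
Step 2: push -8: top = -8 — checks out.
Step 3: 3 * -8 = -24 — this is not what the transcript shows.
Step 3 is the first one off; corrected, top = -24.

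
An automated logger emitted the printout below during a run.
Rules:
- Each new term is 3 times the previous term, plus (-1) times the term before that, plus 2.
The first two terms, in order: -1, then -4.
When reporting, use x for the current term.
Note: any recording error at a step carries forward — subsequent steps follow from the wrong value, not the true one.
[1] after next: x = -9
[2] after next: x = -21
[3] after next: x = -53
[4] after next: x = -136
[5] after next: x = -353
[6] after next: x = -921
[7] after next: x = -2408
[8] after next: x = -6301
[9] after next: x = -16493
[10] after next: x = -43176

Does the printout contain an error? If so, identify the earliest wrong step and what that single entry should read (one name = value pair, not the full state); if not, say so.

step 3, x = -52

Recomputing the run from the initial state:
step 1: x = -9
step 2: x = -21
step 3: x = -52
step 4: x = -133
step 5: x = -345
step 6: x = -900
step 7: x = -2353
step 8: x = -6157
step 9: x = -16116
step 10: x = -42189
The first disagreement with the printout is at step 3, where the value should be x = -52.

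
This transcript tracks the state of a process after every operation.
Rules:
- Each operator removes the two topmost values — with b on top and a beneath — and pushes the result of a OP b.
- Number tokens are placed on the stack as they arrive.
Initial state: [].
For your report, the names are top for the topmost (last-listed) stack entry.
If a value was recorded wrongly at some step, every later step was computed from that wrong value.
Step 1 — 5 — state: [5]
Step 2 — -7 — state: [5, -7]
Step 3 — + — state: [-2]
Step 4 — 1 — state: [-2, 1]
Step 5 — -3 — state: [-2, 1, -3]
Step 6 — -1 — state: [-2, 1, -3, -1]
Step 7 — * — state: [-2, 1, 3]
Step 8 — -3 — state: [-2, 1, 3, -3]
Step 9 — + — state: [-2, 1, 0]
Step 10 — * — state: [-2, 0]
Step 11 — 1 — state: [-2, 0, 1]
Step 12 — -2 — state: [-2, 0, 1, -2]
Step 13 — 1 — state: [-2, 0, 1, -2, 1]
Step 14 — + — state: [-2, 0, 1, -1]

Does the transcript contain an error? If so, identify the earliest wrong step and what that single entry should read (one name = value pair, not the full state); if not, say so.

Step 1: push 5: top = 5 — agrees with the transcript.
Step 2: push -7: top = -7 — checks out.
Step 3: 5 + -7 = -2 — exactly as logged.
Step 4: push 1: top = 1 — verified.
Step 5: push -3: top = -3 — no discrepancy.
Step 6: push -1: top = -1 — confirmed correct.
Step 7: -3 * -1 = 3 — consistent with the transcript.
Step 8: push -3: top = -3 — consistent with the transcript.
Step 9: 3 + -3 = 0 — confirmed correct.
Step 10: 1 * 0 = 0 — verified.
Step 11: push 1: top = 1 — verified.
Step 12: push -2: top = -2 — matches.
Step 13: push 1: top = 1 — no discrepancy.
Step 14: -2 + 1 = -1 — confirmed correct.
No step deviates from the rules.

no error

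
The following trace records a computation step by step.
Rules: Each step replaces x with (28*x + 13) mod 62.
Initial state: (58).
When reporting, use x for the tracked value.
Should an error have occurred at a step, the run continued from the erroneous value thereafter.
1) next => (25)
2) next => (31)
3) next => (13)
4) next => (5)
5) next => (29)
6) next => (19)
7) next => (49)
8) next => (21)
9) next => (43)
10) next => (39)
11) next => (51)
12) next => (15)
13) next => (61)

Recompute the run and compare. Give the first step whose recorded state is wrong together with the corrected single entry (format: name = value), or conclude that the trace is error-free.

no error

Step 1: x = (28*58 + 13) mod 62 = 25 — verified.
Step 2: x = (28*25 + 13) mod 62 = 31 — checks out.
Step 3: x = (28*31 + 13) mod 62 = 13 — agrees with the trace.
Step 4: x = (28*13 + 13) mod 62 = 5 — agrees with the trace.
Step 5: x = (28*5 + 13) mod 62 = 29 — consistent with the trace.
Step 6: x = (28*29 + 13) mod 62 = 19 — exactly as logged.
Step 7: x = (28*19 + 13) mod 62 = 49 — agrees with the trace.
Step 8: x = (28*49 + 13) mod 62 = 21 — confirmed correct.
Step 9: x = (28*21 + 13) mod 62 = 43 — confirmed correct.
Step 10: x = (28*43 + 13) mod 62 = 39 — consistent with the trace.
Step 11: x = (28*39 + 13) mod 62 = 51 — agrees with the trace.
Step 12: x = (28*51 + 13) mod 62 = 15 — no discrepancy.
Step 13: x = (28*15 + 13) mod 62 = 61 — no discrepancy.
No step deviates from the rules.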